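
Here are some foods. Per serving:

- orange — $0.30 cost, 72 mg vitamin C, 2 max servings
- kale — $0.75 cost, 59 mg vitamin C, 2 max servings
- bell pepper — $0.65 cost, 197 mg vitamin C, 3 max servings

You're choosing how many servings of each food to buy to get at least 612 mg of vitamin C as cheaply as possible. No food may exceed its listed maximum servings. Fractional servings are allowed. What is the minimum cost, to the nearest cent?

$2.04

Cost per mg of vitamin C: bell pepper $0.0033, orange $0.0042, kale $0.0127.
Take 3 servings of bell pepper: +591.0 mg vitamin C for $1.95 (total $1.95, still need 21.0 mg).
Take 0.2917 servings of orange: +21.0 mg vitamin C for $0.09 (total $2.04, still need 0.0 mg).
Greedy by cheapest-per-mg is optimal for a single linear constraint, so the minimum cost is $2.04.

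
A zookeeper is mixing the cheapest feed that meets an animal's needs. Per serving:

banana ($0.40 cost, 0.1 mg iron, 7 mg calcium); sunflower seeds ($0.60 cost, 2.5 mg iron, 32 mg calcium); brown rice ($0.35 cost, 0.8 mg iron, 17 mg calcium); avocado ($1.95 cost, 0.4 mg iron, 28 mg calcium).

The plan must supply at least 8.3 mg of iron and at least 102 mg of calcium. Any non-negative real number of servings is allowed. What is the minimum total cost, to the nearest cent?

$1.99

banana only: max(8.3/0.1, 102/7) = 83 servings → $33.20.
sunflower seeds only: max(8.3/2.5, 102/32) = 3.32 servings → $1.99.
brown rice only: max(8.3/0.8, 102/17) = 10.38 servings → $3.63.
avocado only: max(8.3/0.4, 102/28) = 20.75 servings → $40.46.
banana + sunflower seeds: intersection lies outside the first quadrant.
banana + brown rice with both targets exact would need a negative amount; discard.
banana + avocado (both tight): parallel constraints — no distinct corner.
sunflower seeds + brown rice: the both-tight solution has a negative serving — not a feasible corner.
sunflower seeds + avocado with both targets exact would need a negative amount; discard.
brown rice + avocado: intersection lies outside the first quadrant.
So the least-cost plan costs $1.99.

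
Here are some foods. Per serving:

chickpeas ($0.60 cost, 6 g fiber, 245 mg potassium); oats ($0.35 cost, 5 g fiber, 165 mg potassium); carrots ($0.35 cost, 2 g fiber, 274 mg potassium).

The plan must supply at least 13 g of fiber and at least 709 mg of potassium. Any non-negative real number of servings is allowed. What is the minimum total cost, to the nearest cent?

$1.19

Minimising a linear cost over {fiber ≥ 13, potassium ≥ 709, servings ≥ 0} — the optimum is at a vertex, using one or two foods.
chickpeas only: max(13/6, 709/245) = 2.894 servings → $1.74.
oats only: max(13/5, 709/165) = 4.297 servings → $1.50.
carrots only: max(13/2, 709/274) = 6.5 servings → $2.27.
chickpeas + oats with both targets exact would need a negative amount; discard.
chickpeas + carrots with both tight: 1.858 servings and 0.9263 servings → $1.44.
oats + carrots with both tight: 2.062 servings and 1.346 servings → $1.19.
So the least-cost plan costs $1.19.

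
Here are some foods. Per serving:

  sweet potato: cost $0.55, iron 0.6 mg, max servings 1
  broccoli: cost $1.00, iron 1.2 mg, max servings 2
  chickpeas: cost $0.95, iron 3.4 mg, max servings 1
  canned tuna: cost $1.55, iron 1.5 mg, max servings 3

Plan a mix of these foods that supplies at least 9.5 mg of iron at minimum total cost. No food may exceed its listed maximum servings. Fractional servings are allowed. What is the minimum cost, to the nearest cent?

$6.70

Cost per mg of iron: chickpeas $0.2794, broccoli $0.8333, sweet potato $0.9167, canned tuna $1.0333.
Take 1 serving of chickpeas: +3.4 mg iron for $0.95 (total $0.95, still need 6.1 mg).
Take 2 servings of broccoli: +2.4 mg iron for $2.00 (total $2.95, still need 3.7 mg).
Take 1 serving of sweet potato: +0.6 mg iron for $0.55 (total $3.50, still need 3.1 mg).
Take 2.067 servings of canned tuna: +3.1 mg iron for $3.20 (total $6.70, still need 0.0 mg).
Filling from the cheapest source first is optimal under one linear minimum: $6.70.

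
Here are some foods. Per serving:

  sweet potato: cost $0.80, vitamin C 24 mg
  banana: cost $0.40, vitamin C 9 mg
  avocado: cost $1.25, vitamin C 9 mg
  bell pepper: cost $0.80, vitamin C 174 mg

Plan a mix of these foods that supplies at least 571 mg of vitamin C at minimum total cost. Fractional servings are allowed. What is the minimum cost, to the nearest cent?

$2.63

Cost per mg of vitamin C: bell pepper $0.0046, sweet potato $0.0333, banana $0.0444, avocado $0.1389.
With no serving limits, use only bell pepper: 571 mg / 174 mg = 3.282 servings × $0.80 = $2.63.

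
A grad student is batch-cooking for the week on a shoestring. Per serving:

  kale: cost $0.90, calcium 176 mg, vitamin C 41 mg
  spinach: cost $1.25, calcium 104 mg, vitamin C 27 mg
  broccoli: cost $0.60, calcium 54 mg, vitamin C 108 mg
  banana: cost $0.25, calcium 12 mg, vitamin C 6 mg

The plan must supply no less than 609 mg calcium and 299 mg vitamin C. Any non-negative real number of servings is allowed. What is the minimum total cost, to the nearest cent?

$3.65

At the optimum either one food covers both requirements or two foods hit both targets exactly; no other combination can be cheaper.
kale only: max(609/176, 299/41) = 7.293 servings → $6.56.
spinach only: max(609/104, 299/27) = 11.07 servings → $13.84.
broccoli only: max(609/54, 299/108) = 11.28 servings → $6.77.
banana only: max(609/12, 299/6) = 50.75 servings → $12.69.
kale + spinach: the both-tight solution has a negative serving — not a feasible corner.
kale + broccoli with both tight: 2.955 servings and 1.647 servings → $3.65.
kale + banana with both tight: 0.117 servings and 49.03 servings → $12.36.
spinach + broccoli with both tight: 5.077 servings and 1.499 servings → $7.25.
spinach + banana with both tight: 0.22 servings and 48.84 servings → $12.49.
broccoli + banana: the both-tight solution has a negative serving — not a feasible corner.
So the least-cost plan costs $3.65.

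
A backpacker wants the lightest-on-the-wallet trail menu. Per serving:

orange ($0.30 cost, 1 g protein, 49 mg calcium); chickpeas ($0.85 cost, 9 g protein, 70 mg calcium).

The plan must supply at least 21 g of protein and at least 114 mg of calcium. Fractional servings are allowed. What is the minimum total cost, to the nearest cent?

$1.98

orange only: max(21/1, 114/49) = 21 servings → $6.30.
chickpeas only: max(21/9, 114/70) = 2.333 servings → $1.98.
orange + chickpeas: intersection lies outside the first quadrant.
The minimum over all feasible corners is $1.98.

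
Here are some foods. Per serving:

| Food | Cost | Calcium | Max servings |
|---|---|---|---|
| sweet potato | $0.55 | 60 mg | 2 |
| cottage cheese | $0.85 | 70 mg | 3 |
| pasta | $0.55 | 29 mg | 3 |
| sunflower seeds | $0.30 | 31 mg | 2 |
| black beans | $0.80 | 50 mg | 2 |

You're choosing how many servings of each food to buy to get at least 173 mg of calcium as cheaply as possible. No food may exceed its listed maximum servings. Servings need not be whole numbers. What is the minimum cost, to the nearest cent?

$1.61

Cost per mg of calcium: sweet potato $0.0092, sunflower seeds $0.0097, cottage cheese $0.0121, black beans $0.0160, pasta $0.0190.
Take 2 servings of sweet potato: +120.0 mg calcium for $1.10 (total $1.10, still need 53.0 mg).
Take 1.71 servings of sunflower seeds: +53.0 mg calcium for $0.51 (total $1.61, still need 0.0 mg).
Filling from the cheapest source first is optimal under one linear minimum: $1.61.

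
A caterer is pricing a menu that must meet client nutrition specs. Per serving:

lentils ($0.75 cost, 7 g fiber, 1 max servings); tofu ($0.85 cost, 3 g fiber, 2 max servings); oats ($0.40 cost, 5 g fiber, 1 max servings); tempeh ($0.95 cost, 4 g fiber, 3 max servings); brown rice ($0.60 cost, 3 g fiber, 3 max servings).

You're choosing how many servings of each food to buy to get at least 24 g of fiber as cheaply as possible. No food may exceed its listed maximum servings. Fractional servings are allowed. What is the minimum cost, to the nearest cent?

Cost per g of fiber: oats $0.0800, lentils $0.1071, brown rice $0.2000, tempeh $0.2375, tofu $0.2833.
Take 1 serving of oats: +5.0 g fiber for $0.40 (total $0.40, still need 19.0 g).
Take 1 serving of lentils: +7.0 g fiber for $0.75 (total $1.15, still need 12.0 g).
Take 3 servings of brown rice: +9.0 g fiber for $1.80 (total $2.95, still need 3.0 g).
Take 0.75 servings of tempeh: +3.0 g fiber for $0.71 (total $3.66, still need 0.0 g).
Greedy by cheapest-per-g is optimal for a single linear constraint, so the minimum cost is $3.66.

$3.66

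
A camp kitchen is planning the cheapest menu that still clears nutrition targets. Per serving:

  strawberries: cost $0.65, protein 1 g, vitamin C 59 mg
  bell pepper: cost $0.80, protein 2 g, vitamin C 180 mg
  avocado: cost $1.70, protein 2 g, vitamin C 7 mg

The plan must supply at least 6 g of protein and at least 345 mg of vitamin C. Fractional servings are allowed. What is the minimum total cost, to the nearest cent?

$2.40

Minimising a linear cost over {protein ≥ 6, vitamin C ≥ 345, servings ≥ 0} — the optimum is at a vertex, using one or two foods.
strawberries only: max(6/1, 345/59) = 6 servings → $3.90.
bell pepper only: max(6/2, 345/180) = 3 servings → $2.40.
avocado only: max(6/2, 345/7) = 49.29 servings → $83.79.
strawberries + bell pepper with both targets exact would need a negative amount; discard.
strawberries + avocado with both tight: 5.838 servings and 0.08108 servings → $3.93.
bell pepper + avocado with both tight: 1.873 servings and 1.127 servings → $3.41.
So the least-cost plan costs $2.40.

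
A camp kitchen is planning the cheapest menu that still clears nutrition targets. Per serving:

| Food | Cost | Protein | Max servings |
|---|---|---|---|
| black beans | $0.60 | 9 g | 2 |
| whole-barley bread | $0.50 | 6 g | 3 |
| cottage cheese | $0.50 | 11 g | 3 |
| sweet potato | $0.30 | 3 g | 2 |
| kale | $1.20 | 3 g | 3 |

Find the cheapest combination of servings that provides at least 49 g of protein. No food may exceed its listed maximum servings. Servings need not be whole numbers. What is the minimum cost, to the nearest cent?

Cost per g of protein: cottage cheese $0.0455, black beans $0.0667, whole-barley bread $0.0833, sweet potato $0.1000, kale $0.4000.
Take 3 servings of cottage cheese: +33.0 g protein for $1.50 (total $1.50, still need 16.0 g).
Take 1.778 servings of black beans: +16.0 g protein for $1.07 (total $2.57, still need 0.0 g).
Greedy by cheapest-per-g is optimal for a single linear constraint, so the minimum cost is $2.57.

$2.57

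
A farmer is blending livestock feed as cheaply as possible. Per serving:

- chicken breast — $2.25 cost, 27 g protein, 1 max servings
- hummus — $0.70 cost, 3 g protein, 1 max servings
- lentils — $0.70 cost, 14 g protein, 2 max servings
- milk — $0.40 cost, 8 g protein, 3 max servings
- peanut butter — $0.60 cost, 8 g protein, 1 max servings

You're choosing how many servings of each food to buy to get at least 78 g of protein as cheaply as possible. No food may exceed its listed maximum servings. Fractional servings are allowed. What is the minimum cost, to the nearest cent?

$4.70

Cost per g of protein: lentils $0.0500, milk $0.0500, peanut butter $0.0750, chicken breast $0.0833, hummus $0.2333.
Take 2 servings of lentils: +28.0 g protein for $1.40 (total $1.40, still need 50.0 g).
Take 3 servings of milk: +24.0 g protein for $1.20 (total $2.60, still need 26.0 g).
Take 1 serving of peanut butter: +8.0 g protein for $0.60 (total $3.20, still need 18.0 g).
Take 0.6667 servings of chicken breast: +18.0 g protein for $1.50 (total $4.70, still need 0.0 g).
Greedy by cheapest-per-g is optimal for a single linear constraint, so the minimum cost is $4.70.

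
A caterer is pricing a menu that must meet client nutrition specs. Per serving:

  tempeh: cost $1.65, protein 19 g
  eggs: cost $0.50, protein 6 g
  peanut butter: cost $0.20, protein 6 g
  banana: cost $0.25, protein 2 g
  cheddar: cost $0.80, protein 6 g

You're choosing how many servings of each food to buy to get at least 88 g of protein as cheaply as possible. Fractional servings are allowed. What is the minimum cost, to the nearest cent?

$2.93

Cost per g of protein: peanut butter $0.0333, eggs $0.0833, tempeh $0.0868, banana $0.1250, cheddar $0.1333.
With no serving limits, use only peanut butter: 88 g / 6 g = 14.67 servings × $0.20 = $2.93.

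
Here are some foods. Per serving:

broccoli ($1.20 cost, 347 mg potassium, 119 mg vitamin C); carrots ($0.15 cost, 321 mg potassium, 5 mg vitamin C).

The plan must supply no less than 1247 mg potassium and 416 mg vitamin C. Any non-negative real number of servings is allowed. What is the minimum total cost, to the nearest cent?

$4.21

An LP optimum is at a vertex; with two nutrient constraints at most two foods are used. Check each candidate.
broccoli only: max(1247/347, 416/119) = 3.594 servings → $4.31.
carrots only: max(1247/321, 416/5) = 83.2 servings → $12.48.
broccoli + carrots with both tight: 3.491 servings and 0.1108 servings → $4.21.
The minimum over all feasible corners is $4.21.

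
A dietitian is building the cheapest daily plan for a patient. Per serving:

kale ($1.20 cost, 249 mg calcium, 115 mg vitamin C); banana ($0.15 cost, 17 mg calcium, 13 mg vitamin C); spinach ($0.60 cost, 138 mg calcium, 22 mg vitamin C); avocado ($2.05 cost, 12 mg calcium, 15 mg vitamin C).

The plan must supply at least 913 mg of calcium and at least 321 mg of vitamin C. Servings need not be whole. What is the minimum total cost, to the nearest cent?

An LP optimum is at a vertex; with two nutrient constraints at most two foods are used. Check each candidate.
kale only: max(913/249, 321/115) = 3.667 servings → $4.40.
banana only: max(913/17, 321/13) = 53.71 servings → $8.06.
spinach only: max(913/138, 321/22) = 14.59 servings → $8.75.
avocado only: max(913/12, 321/15) = 76.08 servings → $155.97.
kale + banana: the both-tight solution has a negative serving — not a feasible corner.
kale + spinach with both tight: 2.33 servings and 2.412 servings → $4.24.
kale + avocado: intersection lies outside the first quadrant.
banana + spinach with both tight: 17.05 servings and 4.515 servings → $5.27.
banana + avocado with both targets exact would need a negative amount; discard.
spinach + avocado with both tight: 5.45 servings and 13.41 servings → $30.75.
So the least-cost plan costs $4.24.

$4.24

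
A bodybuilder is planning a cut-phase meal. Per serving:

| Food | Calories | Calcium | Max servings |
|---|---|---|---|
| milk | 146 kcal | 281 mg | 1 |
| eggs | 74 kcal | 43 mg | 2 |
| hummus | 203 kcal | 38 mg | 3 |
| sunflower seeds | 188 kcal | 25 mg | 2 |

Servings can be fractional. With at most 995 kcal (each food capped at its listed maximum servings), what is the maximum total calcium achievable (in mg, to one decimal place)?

493.2 mg

Calcium per kcal: milk 1.925, eggs 0.5811, hummus 0.1872, sunflower seeds 0.133.
Take 1 serving of milk: uses 146 kcal, +281.0 mg calcium (running total 281.0 mg).
Take 2 servings of eggs: uses 148 kcal, +86.0 mg calcium (running total 367.0 mg).
Take 3 servings of hummus: uses 609 kcal, +114.0 mg calcium (running total 481.0 mg).
Take 0.4894 servings of sunflower seeds: uses 92 kcal, +12.2 mg calcium (running total 493.2 mg).
Filling greedily by calcium-per-kcal is optimal for one linear limit, giving 493.2 mg.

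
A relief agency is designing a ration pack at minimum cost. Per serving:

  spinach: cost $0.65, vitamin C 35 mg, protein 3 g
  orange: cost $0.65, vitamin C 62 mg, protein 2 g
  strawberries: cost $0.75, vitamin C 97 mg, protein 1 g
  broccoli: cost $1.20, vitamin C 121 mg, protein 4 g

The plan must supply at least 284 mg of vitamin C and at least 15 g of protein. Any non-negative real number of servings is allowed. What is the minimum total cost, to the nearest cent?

$3.74

Two binding constraints pin down two serving amounts, so the optimal mix uses at most two foods. The candidates are each food alone (scaled to the tighter of vitamin C/protein) and each pair with both constraints tight.
spinach only: max(284/35, 15/3) = 8.114 servings → $5.27.
orange only: max(284/62, 15/2) = 7.5 servings → $4.88.
strawberries only: max(284/97, 15/1) = 15 servings → $11.25.
broccoli only: max(284/121, 15/4) = 3.75 servings → $4.50.
spinach + orange with both tight: 3.121 servings and 2.819 servings → $3.86.
spinach + strawberries with both tight: 4.574 servings and 1.277 servings → $3.93.
spinach + broccoli with both tight: 3.045 servings and 1.466 servings → $3.74.
orange + strawberries with both targets exact would need a negative amount; discard.
orange + broccoli: the both-tight solution has a negative serving — not a feasible corner.
strawberries + broccoli: the both-tight solution has a negative serving — not a feasible corner.
So the least-cost plan costs $3.74.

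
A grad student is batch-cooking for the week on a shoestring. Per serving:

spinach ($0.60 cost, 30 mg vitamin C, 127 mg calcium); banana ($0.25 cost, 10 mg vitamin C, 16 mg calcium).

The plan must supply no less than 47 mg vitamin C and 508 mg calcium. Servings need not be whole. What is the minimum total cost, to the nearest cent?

At the optimum either one food covers both requirements or two foods hit both targets exactly; no other combination can be cheaper.
spinach only: max(47/30, 508/127) = 4 servings → $2.40.
banana only: max(47/10, 508/16) = 31.75 servings → $7.94.
spinach + banana: intersection lies outside the first quadrant.
The minimum over all feasible corners is $2.40.

$2.40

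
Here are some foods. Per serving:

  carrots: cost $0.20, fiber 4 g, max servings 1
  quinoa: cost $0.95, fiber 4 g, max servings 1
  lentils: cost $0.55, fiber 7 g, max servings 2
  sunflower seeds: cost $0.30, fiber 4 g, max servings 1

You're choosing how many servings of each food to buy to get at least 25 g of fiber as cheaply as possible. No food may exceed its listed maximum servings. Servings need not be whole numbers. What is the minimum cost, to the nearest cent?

Cost per g of fiber: carrots $0.0500, sunflower seeds $0.0750, lentils $0.0786, quinoa $0.2375.
Take 1 serving of carrots: +4.0 g fiber for $0.20 (total $0.20, still need 21.0 g).
Take 1 serving of sunflower seeds: +4.0 g fiber for $0.30 (total $0.50, still need 17.0 g).
Take 2 servings of lentils: +14.0 g fiber for $1.10 (total $1.60, still need 3.0 g).
Take 0.75 servings of quinoa: +3.0 g fiber for $0.71 (total $2.31, still need 0.0 g).
Filling from the cheapest source first is optimal under one linear minimum: $2.31.

$2.31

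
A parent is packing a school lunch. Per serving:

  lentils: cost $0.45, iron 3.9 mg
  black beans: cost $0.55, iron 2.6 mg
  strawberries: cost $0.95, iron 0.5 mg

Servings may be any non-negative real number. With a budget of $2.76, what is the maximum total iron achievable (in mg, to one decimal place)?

Iron per dollar: lentils 8.667, black beans 4.727, strawberries 0.5263.
With no serving limits, spend the whole cost allowance on lentils: $2.76 / $0.45 × 3.9 mg = 23.9 mg.

23.9 mg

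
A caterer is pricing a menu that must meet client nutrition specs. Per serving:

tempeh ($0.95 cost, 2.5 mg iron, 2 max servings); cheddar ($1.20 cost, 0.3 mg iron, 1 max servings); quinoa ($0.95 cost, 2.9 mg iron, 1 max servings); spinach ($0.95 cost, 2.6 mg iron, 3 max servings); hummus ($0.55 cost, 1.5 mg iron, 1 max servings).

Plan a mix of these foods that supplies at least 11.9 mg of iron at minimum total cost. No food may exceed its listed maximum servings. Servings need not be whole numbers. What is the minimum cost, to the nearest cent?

Cost per mg of iron: quinoa $0.3276, spinach $0.3654, hummus $0.3667, tempeh $0.3800, cheddar $4.0000.
Take 1 serving of quinoa: +2.9 mg iron for $0.95 (total $0.95, still need 9.0 mg).
Take 3 servings of spinach: +7.8 mg iron for $2.85 (total $3.80, still need 1.2 mg).
Take 0.8 servings of hummus: +1.2 mg iron for $0.44 (total $4.24, still need 0.0 mg).
Filling from the cheapest source first is optimal under one linear minimum: $4.24.

$4.24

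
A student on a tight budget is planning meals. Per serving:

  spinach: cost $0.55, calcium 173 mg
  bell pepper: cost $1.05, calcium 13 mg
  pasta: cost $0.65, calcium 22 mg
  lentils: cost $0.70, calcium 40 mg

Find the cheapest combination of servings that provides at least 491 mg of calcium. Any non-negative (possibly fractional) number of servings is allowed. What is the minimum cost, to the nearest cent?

Cost per mg of calcium: spinach $0.0032, lentils $0.0175, pasta $0.0295, bell pepper $0.0808.
With no serving limits, use only spinach: 491 mg / 173 mg = 2.838 servings × $0.55 = $1.56.

$1.56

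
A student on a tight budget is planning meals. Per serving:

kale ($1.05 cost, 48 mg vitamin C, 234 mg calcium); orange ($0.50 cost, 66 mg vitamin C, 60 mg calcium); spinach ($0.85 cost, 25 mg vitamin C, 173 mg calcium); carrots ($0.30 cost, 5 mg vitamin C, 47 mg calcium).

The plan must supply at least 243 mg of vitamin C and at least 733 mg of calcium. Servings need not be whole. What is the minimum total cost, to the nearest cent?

kale only: max(243/48, 733/234) = 5.062 servings → $5.32.
orange only: max(243/66, 733/60) = 12.22 servings → $6.11.
spinach only: max(243/25, 733/173) = 9.72 servings → $8.26.
carrots only: max(243/5, 733/47) = 48.6 servings → $14.58.
kale + orange with both tight: 2.69 servings and 1.725 servings → $3.69.
kale + spinach: the both-tight solution has a negative serving — not a feasible corner.
kale + carrots: the both-tight solution has a negative serving — not a feasible corner.
orange + spinach with both tight: 2.391 servings and 3.408 servings → $4.09.
orange + carrots with both tight: 2.768 servings and 12.06 servings → $5.00.
spinach + carrots with both targets exact would need a negative amount; discard.
So the least-cost plan costs $3.69.

$3.69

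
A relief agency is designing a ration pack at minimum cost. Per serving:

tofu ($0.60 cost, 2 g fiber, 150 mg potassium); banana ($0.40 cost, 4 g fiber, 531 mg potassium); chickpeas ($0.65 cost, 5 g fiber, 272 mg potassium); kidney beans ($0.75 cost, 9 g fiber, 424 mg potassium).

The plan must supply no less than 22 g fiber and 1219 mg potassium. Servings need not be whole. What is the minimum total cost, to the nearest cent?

Compare the cost at each extreme point of the feasible region.
tofu only: max(22/2, 1219/150) = 11 servings → $6.60.
banana only: max(22/4, 1219/531) = 5.5 servings → $2.20.
chickpeas only: max(22/5, 1219/272) = 4.482 servings → $2.91.
kidney beans only: max(22/9, 1219/424) = 2.875 servings → $2.16.
tofu + banana: the both-tight solution has a negative serving — not a feasible corner.
tofu + chickpeas with both tight: 0.5388 servings and 4.184 servings → $3.04.
tofu + kidney beans with both tight: 3.273 servings and 1.717 servings → $3.25.
banana + chickpeas with both tight: 0.07084 servings and 4.343 servings → $2.85.
banana + kidney beans with both tight: 0.5329 servings and 2.208 servings → $1.87.
chickpeas + kidney beans with both targets exact would need a negative amount; discard.
The minimum over all feasible corners is $1.87.

$1.87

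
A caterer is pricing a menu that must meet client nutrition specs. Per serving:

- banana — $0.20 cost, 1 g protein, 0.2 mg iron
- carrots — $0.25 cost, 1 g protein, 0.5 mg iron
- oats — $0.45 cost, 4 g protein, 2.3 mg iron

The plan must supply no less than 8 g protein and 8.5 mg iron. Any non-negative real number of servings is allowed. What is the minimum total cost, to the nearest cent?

$1.66

With two linear requirements the optimum uses one or two foods; enumerate the corners.
banana only: max(8/1, 8.5/0.2) = 42.5 servings → $8.50.
carrots only: max(8/1, 8.5/0.5) = 17 servings → $4.25.
oats only: max(8/4, 8.5/2.3) = 3.696 servings → $1.66.
banana + carrots: intersection lies outside the first quadrant.
banana + oats: intersection lies outside the first quadrant.
carrots + oats: intersection lies outside the first quadrant.
The minimum over all feasible corners is $1.66.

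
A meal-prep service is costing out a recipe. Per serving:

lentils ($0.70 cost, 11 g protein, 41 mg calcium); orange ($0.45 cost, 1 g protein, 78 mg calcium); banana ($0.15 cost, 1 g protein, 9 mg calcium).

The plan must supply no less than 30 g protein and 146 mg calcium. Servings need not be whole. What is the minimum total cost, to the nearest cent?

$2.09

Minimising a linear cost over {protein ≥ 30, calcium ≥ 146, servings ≥ 0} — the optimum is at a vertex, using one or two foods.
lentils only: max(30/11, 146/41) = 3.561 servings → $2.49.
orange only: max(30/1, 146/78) = 30 servings → $13.50.
banana only: max(30/1, 146/9) = 30 servings → $4.50.
lentils + orange with both tight: 2.685 servings and 0.4602 servings → $2.09.
lentils + banana with both tight: 2.138 servings and 6.483 servings → $2.47.
orange + banana: the both-tight solution has a negative serving — not a feasible corner.
The minimum over all feasible corners is $2.09.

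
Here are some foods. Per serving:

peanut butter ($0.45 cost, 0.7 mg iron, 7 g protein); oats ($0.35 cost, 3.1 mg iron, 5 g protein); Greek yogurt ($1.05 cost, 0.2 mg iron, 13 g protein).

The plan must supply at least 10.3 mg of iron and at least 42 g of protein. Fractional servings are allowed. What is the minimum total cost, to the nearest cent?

$2.77

A basic optimal solution has at most two foods positive. Try each food alone and each pair with both targets met exactly.
peanut butter only: max(10.3/0.7, 42/7) = 14.71 servings → $6.62.
oats only: max(10.3/3.1, 42/5) = 8.4 servings → $2.94.
Greek yogurt only: max(10.3/0.2, 42/13) = 51.5 servings → $54.08.
peanut butter + oats with both tight: 4.324 servings and 2.346 servings → $2.77.
peanut butter + Greek yogurt: the both-tight solution has a negative serving — not a feasible corner.
oats + Greek yogurt with both tight: 3.193 servings and 2.003 servings → $3.22.
The minimum over all feasible corners is $2.77.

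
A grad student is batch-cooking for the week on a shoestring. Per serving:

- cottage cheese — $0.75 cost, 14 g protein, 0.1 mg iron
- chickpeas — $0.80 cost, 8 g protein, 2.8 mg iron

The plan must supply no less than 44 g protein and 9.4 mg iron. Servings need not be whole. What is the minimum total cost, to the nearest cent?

$3.59

The cheapest plan sits at a corner of the feasible region — with two constraints it uses at most two foods.
cottage cheese only: max(44/14, 9.4/0.1) = 94 servings → $70.50.
chickpeas only: max(44/8, 9.4/2.8) = 5.5 servings → $4.40.
cottage cheese + chickpeas with both tight: 1.25 servings and 3.312 servings → $3.59.
So the least-cost plan costs $3.59.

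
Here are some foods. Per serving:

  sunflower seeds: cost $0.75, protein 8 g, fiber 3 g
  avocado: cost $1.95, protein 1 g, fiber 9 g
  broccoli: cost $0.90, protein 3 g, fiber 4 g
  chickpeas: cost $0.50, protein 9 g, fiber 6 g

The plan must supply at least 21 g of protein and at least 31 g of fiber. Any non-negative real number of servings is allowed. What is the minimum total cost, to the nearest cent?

$2.58

Compare the cost at each extreme point of the feasible region.
sunflower seeds only: max(21/8, 31/3) = 10.33 servings → $7.75.
avocado only: max(21/1, 31/9) = 21 servings → $40.95.
broccoli only: max(21/3, 31/4) = 7.75 servings → $6.97.
chickpeas only: max(21/9, 31/6) = 5.167 servings → $2.58.
sunflower seeds + avocado with both tight: 2.29 servings and 2.681 servings → $6.95.
sunflower seeds + broccoli: intersection lies outside the first quadrant.
sunflower seeds + chickpeas: the both-tight solution has a negative serving — not a feasible corner.
avocado + broccoli with both tight: 0.3913 servings and 6.87 servings → $6.95.
avocado + chickpeas with both tight: 2.04 servings and 2.107 servings → $5.03.
broccoli + chickpeas: the both-tight solution has a negative serving — not a feasible corner.
The minimum over all feasible corners is $2.58.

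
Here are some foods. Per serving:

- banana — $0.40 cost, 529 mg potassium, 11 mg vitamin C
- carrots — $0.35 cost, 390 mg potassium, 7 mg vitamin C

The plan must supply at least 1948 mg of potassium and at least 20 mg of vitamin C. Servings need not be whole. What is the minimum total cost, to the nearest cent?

$1.47

Two binding constraints pin down two serving amounts, so the optimal mix uses at most two foods. The candidates are each food alone (scaled to the tighter of potassium/vitamin C) and each pair with both constraints tight.
banana only: max(1948/529, 20/11) = 3.682 servings → $1.47.
carrots only: max(1948/390, 20/7) = 4.995 servings → $1.75.
banana + carrots with both targets exact would need a negative amount; discard.
So the least-cost plan costs $1.47.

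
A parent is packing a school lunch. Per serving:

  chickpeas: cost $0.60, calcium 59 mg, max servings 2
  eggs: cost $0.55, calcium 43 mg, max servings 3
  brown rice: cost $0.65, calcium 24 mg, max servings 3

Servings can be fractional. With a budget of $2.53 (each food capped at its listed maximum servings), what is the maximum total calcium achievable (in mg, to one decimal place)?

Calcium per dollar: chickpeas 98.33, eggs 78.18, brown rice 36.92.
Take 2 servings of chickpeas: spends $1.20, +118.0 mg calcium (running total 118.0 mg).
Take 2.418 servings of eggs: spends $1.33, +104.0 mg calcium (running total 222.0 mg).
Greedy by best ratio exhausts the cost allowance optimally: 222.0 mg.

222.0 mg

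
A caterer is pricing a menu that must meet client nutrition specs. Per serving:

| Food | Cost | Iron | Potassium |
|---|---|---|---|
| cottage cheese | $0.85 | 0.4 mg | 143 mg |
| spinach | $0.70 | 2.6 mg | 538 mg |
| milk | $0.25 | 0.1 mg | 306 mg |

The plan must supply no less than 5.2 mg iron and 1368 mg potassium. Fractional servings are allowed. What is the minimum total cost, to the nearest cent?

A basic optimal solution has at most two foods positive. Try each food alone and each pair with both targets met exactly.
cottage cheese only: max(5.2/0.4, 1368/143) = 13 servings → $11.05.
spinach only: max(5.2/2.6, 1368/538) = 2.543 servings → $1.78.
milk only: max(5.2/0.1, 1368/306) = 52 servings → $13.00.
cottage cheese + spinach with both tight: 4.848 servings and 1.254 servings → $5.00.
cottage cheese + milk: intersection lies outside the first quadrant.
spinach + milk with both tight: 1.961 servings and 1.023 servings → $1.63.
So the least-cost plan costs $1.63.

$1.63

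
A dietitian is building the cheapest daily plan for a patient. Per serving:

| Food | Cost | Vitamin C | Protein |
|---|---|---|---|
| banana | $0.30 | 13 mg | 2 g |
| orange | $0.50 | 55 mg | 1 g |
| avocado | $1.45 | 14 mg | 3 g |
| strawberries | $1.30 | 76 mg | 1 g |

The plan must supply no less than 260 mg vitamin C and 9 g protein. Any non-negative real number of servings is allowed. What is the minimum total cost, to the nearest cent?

$2.80

Check every corner: each single food scaled to meet both minima, and each pair solved so both constraints bind.
banana only: max(260/13, 9/2) = 20 servings → $6.00.
orange only: max(260/55, 9/1) = 9 servings → $4.50.
avocado only: max(260/14, 9/3) = 18.57 servings → $26.93.
strawberries only: max(260/76, 9/1) = 9 servings → $11.70.
banana + orange with both tight: 2.423 servings and 4.155 servings → $2.80.
banana + avocado: intersection lies outside the first quadrant.
banana + strawberries with both tight: 3.05 servings and 2.899 servings → $4.68.
orange + avocado with both tight: 4.331 servings and 1.556 servings → $4.42.
orange + strawberries: intersection lies outside the first quadrant.
avocado + strawberries with both tight: 1.981 servings and 3.056 servings → $6.85.
So the least-cost plan costs $2.80.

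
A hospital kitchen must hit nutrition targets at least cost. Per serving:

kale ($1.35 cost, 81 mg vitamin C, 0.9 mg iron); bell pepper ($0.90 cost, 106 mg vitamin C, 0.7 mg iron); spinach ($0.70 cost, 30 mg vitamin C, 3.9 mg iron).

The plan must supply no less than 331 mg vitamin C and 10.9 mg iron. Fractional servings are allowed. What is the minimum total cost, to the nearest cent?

$3.86

Check every corner: each single food scaled to meet both minima, and each pair solved so both constraints bind.
kale only: max(331/81, 10.9/0.9) = 12.11 servings → $16.35.
bell pepper only: max(331/106, 10.9/0.7) = 15.57 servings → $14.01.
spinach only: max(331/30, 10.9/3.9) = 11.03 servings → $7.72.
kale + bell pepper: intersection lies outside the first quadrant.
kale + spinach with both tight: 3.336 servings and 2.025 servings → $5.92.
bell pepper + spinach with both tight: 2.456 servings and 2.354 servings → $3.86.
So the least-cost plan costs $3.86.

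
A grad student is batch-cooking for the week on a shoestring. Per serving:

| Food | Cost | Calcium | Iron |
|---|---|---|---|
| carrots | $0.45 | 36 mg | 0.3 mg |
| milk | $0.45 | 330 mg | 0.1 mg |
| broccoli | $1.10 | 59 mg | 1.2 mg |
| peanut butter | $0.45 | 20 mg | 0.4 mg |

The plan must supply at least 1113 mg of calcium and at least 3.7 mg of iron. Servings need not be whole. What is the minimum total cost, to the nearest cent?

At the optimum either one food covers both requirements or two foods hit both targets exactly; no other combination can be cheaper.
carrots only: max(1113/36, 3.7/0.3) = 30.92 servings → $13.91.
milk only: max(1113/330, 3.7/0.1) = 37 servings → $16.65.
broccoli only: max(1113/59, 3.7/1.2) = 18.86 servings → $20.75.
peanut butter only: max(1113/20, 3.7/0.4) = 55.65 servings → $25.04.
carrots + milk with both tight: 11.63 servings and 2.104 servings → $6.18.
carrots + broccoli with both targets exact would need a negative amount; discard.
carrots + peanut butter: the both-tight solution has a negative serving — not a feasible corner.
milk + broccoli with both tight: 2.864 servings and 2.845 servings → $4.42.
milk + peanut butter with both tight: 2.855 servings and 8.536 servings → $5.13.
broccoli + peanut butter: the both-tight solution has a negative serving — not a feasible corner.
Cheapest feasible corner: $4.42.

$4.42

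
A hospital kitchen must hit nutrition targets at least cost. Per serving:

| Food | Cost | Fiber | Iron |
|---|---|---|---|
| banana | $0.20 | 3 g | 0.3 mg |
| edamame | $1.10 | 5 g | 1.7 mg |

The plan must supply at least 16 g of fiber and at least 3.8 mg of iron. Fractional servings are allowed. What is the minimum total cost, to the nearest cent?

At the optimum either one food covers both requirements or two foods hit both targets exactly; no other combination can be cheaper.
banana only: max(16/3, 3.8/0.3) = 12.67 servings → $2.53.
edamame only: max(16/5, 3.8/1.7) = 3.2 servings → $3.52.
banana + edamame with both tight: 2.278 servings and 1.833 servings → $2.47.
Cheapest feasible corner: $2.47.

$2.47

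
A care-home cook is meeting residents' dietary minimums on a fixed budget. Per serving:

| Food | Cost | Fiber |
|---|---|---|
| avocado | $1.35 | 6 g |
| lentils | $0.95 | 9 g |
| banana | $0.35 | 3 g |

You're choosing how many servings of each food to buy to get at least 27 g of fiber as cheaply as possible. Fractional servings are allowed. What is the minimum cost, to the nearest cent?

Cost per g of fiber: lentils $0.1056, banana $0.1167, avocado $0.2250.
With no serving limits, use only lentils: 27 g / 9 g = 3 servings × $0.95 = $2.85.

$2.85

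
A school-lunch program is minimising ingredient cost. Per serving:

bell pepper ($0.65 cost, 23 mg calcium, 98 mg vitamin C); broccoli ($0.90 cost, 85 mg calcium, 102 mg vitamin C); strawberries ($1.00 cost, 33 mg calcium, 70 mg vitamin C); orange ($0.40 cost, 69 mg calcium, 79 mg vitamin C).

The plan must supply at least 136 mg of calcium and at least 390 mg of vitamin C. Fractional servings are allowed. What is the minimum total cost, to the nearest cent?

With two linear requirements the optimum uses one or two foods; enumerate the corners.
bell pepper only: max(136/23, 390/98) = 5.913 servings → $3.84.
broccoli only: max(136/85, 390/102) = 3.824 servings → $3.44.
strawberries only: max(136/33, 390/70) = 5.571 servings → $5.57.
orange only: max(136/69, 390/79) = 4.937 servings → $1.97.
bell pepper + broccoli with both tight: 3.222 servings and 0.7283 servings → $2.75.
bell pepper + strawberries with both tight: 2.063 servings and 2.683 servings → $4.02.
bell pepper + orange with both tight: 3.269 servings and 0.8813 servings → $2.48.
broccoli + strawberries: intersection lies outside the first quadrant.
broccoli + orange: intersection lies outside the first quadrant.
strawberries + orange: intersection lies outside the first quadrant.
The minimum over all feasible corners is $1.97.

$1.97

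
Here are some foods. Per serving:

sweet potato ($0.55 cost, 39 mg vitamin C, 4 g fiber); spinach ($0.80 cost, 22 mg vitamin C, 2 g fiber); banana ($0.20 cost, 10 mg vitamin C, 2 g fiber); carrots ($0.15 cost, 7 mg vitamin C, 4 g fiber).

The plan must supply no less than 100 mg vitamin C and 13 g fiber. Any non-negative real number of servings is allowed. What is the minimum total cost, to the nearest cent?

sweet potato only: max(100/39, 13/4) = 3.25 servings → $1.79.
spinach only: max(100/22, 13/2) = 6.5 servings → $5.20.
banana only: max(100/10, 13/2) = 10 servings → $2.00.
carrots only: max(100/7, 13/4) = 14.29 servings → $2.14.
sweet potato + spinach: the both-tight solution has a negative serving — not a feasible corner.
sweet potato + banana with both tight: 1.842 servings and 2.816 servings → $1.58.
sweet potato + carrots with both tight: 2.414 servings and 0.8359 servings → $1.45.
spinach + banana with both tight: 2.917 servings and 3.583 servings → $3.05.
spinach + carrots with both tight: 4.176 servings and 1.162 servings → $3.51.
banana + carrots: intersection lies outside the first quadrant.
So the least-cost plan costs $1.45.

$1.45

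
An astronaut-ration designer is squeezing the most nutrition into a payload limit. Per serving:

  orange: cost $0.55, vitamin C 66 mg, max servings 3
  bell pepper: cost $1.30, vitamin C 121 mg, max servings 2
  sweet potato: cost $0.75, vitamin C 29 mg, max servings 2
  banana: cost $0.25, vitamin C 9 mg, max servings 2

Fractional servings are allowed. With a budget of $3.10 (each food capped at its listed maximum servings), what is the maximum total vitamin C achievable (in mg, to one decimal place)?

Vitamin C per dollar: orange 120, bell pepper 93.08, sweet potato 38.67, banana 36.
Take 3 servings of orange: spends $1.65, +198.0 mg vitamin C (running total 198.0 mg).
Take 1.115 servings of bell pepper: spends $1.45, +135.0 mg vitamin C (running total 333.0 mg).
Greedy by best ratio exhausts the cost allowance optimally: 333.0 mg.

333.0 mg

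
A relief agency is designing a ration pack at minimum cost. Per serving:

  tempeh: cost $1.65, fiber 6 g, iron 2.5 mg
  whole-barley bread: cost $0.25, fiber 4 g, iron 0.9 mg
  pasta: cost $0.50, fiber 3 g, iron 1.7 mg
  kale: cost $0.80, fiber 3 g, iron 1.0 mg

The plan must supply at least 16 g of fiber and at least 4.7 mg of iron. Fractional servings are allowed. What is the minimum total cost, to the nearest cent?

$1.31

An LP optimum is at a vertex; with two nutrient constraints at most two foods are used. Check each candidate.
tempeh only: max(16/6, 4.7/2.5) = 2.667 servings → $4.40.
whole-barley bread only: max(16/4, 4.7/0.9) = 5.222 servings → $1.31.
pasta only: max(16/3, 4.7/1.7) = 5.333 servings → $2.67.
kale only: max(16/3, 4.7/1.0) = 5.333 servings → $4.27.
tempeh + whole-barley bread with both tight: 0.9565 servings and 2.565 servings → $2.22.
tempeh + pasta: intersection lies outside the first quadrant.
tempeh + kale: the both-tight solution has a negative serving — not a feasible corner.
whole-barley bread + pasta with both tight: 3.195 servings and 1.073 servings → $1.34.
whole-barley bread + kale with both tight: 1.462 servings and 3.385 servings → $3.07.
pasta + kale with both targets exact would need a negative amount; discard.
Cheapest feasible corner: $1.31.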